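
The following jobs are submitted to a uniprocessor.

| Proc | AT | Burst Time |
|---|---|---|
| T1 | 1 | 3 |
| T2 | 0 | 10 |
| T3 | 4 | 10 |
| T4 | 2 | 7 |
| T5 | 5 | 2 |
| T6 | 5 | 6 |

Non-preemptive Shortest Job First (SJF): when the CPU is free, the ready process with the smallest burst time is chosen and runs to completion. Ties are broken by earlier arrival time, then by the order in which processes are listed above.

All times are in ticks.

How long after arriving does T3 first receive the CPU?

24

Schedule: | T2 0-10 | T5 10-12 | T1 12-15 | T6 15-21 | T4 21-28 | T3 28-38 |
Completion: T1=15  T2=10  T3=38  T4=28  T5=12  T6=21
Turnaround (C−A): T1=14  T2=10  T3=34  T4=26  T5=7  T6=16
Response(T3) = first start − arrival = 28 − 4 = 24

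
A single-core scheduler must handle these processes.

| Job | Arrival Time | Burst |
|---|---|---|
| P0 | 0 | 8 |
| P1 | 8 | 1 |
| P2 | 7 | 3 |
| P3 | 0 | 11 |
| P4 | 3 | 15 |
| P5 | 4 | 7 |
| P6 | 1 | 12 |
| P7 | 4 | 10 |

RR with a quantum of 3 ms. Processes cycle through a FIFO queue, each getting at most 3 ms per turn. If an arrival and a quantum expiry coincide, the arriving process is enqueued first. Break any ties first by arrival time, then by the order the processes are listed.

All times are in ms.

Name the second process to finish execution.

Schedule: | P0 0-3 | P3 3-6 | P6 6-9 | P4 9-12 | P0 12-15 | P5 15-18 | P7 18-21 | P3 21-24 | P2 24-27 | P1 27-28 | P6 28-31 | P4 31-34 | P0 34-36 | P5 36-39 | P7 39-42 | P3 42-45 | P6 45-48 | P4 48-51 | P5 51-52 | P7 52-55 | P3 55-57 | P6 57-60 | P4 60-63 | P7 63-64 | P4 64-67 |
Completion: P0=36  P1=28  P2=27  P3=57  P4=67  P5=52  P6=60  P7=64
Turnaround (C−A): P0=36  P1=20  P2=20  P3=57  P4=64  P5=48  P6=59  P7=60
Finish order: P2 → P1 → P0 → P5 → P3 → P6 → P7 → P4

P1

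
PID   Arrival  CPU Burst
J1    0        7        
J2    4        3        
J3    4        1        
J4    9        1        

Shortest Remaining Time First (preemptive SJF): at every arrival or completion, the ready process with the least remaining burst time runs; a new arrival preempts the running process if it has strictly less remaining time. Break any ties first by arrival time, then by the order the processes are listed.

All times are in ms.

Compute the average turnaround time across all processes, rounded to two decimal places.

Schedule: | J1 0-4 | J3 4-5 | J1 5-8 | J2 8-9 | J4 9-10 | J2 10-12 |
Completion: J1=8  J2=12  J3=5  J4=10
Turnaround (C−A): J1=8  J2=8  J3=1  J4=1
Turnaround times: J1=8, J2=8, J3=1, J4=1
Average turnaround = (8+8+1+1) / 4 = 18/4 = 4.50

4.50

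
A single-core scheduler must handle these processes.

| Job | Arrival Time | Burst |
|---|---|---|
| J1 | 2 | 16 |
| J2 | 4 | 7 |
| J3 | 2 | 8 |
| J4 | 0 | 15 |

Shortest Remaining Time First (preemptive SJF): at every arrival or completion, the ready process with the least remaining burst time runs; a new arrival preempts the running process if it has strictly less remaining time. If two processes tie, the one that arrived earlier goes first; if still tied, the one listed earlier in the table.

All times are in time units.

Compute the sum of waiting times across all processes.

49

Gantt: | J4 0-2 | J3 2-10 | J2 10-17 | J4 17-30 | J1 30-46 |
Completion: J1=46  J2=17  J3=10  J4=30
Waiting = turnaround − burst: J1=28, J2=6, J3=0, J4=15
Total waiting = 28 + 6 + 0 + 15 = 49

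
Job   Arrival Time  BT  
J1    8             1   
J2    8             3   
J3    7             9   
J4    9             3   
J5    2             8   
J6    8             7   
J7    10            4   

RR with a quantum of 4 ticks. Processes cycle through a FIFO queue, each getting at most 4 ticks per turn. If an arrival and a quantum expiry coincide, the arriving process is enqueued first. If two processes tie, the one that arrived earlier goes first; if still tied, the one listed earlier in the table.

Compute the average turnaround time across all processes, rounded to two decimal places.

16.86

Timeline: | idle 0-2 | J5 2-10 | J3 10-14 | J1 14-15 | J2 15-18 | J6 18-22 | J4 22-25 | J7 25-29 | J3 29-33 | J6 33-36 | J3 36-37 |
Completion: J1=15  J2=18  J3=37  J4=25  J5=10  J6=36  J7=29
Turnaround (C−A): J1=7  J2=10  J3=30  J4=16  J5=8  J6=28  J7=19
Turnaround times: J1=7, J2=10, J3=30, J4=16, J5=8, J6=28, J7=19
Average turnaround = (7+10+30+16+8+28+19) / 7 = 118/7 = 16.86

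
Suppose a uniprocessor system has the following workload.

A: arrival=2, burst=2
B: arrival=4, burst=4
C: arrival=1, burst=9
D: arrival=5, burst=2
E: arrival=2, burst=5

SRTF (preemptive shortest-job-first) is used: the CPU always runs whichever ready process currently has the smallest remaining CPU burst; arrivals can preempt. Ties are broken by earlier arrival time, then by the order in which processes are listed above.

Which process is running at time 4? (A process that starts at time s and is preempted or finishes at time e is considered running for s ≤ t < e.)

B

Timeline: | idle 0-1 | C 1-2 | A 2-4 | B 4-5 | D 5-7 | B 7-10 | E 10-15 | C 15-23 |
Completion: A=4  B=10  C=23  D=7  E=15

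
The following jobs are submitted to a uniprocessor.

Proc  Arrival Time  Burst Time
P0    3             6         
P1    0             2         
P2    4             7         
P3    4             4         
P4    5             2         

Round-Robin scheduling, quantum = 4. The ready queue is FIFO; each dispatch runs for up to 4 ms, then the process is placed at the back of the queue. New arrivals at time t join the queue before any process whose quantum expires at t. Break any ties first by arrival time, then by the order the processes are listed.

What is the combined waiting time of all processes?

Schedule: | P1 0-2 | idle 2-3 | P0 3-7 | P2 7-11 | P3 11-15 | P4 15-17 | P0 17-19 | P2 19-22 |
Completion: P0=19  P1=2  P2=22  P3=15  P4=17
Turnaround (C−A): P0=16  P1=2  P2=18  P3=11  P4=12
Waiting = turnaround − burst: P0=10, P1=0, P2=11, P3=7, P4=10
Total waiting = 10 + 0 + 11 + 7 + 10 = 38

38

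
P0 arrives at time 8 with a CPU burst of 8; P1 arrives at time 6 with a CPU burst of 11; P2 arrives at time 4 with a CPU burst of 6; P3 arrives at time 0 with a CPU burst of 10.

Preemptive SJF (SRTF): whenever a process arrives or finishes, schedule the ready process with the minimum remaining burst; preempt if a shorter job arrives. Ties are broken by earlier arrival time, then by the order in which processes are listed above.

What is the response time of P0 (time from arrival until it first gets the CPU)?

Gantt: | P3 0-10 | P2 10-16 | P0 16-24 | P1 24-35 |
Completion: P0=24  P1=35  P2=16  P3=10
Turnaround (C−A): P0=16  P1=29  P2=12  P3=10
Response(P0) = first start − arrival = 16 − 8 = 8

8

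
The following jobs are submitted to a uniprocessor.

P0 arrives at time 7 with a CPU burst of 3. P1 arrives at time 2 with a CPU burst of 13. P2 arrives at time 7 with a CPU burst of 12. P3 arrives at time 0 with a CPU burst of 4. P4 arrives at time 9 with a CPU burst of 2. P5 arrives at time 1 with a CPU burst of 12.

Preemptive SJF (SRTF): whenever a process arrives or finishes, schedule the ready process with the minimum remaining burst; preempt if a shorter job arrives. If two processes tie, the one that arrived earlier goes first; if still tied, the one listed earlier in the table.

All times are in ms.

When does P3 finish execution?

Gantt: | P3 0-4 | P5 4-7 | P0 7-10 | P4 10-12 | P5 12-21 | P2 21-33 | P1 33-46 |
Completion: P0=10  P1=46  P2=33  P3=4  P4=12  P5=21

4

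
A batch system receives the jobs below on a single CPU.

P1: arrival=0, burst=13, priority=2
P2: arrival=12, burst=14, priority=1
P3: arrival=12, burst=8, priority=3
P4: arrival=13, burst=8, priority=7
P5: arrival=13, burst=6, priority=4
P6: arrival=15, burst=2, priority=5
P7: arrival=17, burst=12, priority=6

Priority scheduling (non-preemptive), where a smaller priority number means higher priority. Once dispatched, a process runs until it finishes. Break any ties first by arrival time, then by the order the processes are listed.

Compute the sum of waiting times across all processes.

Timeline: | P1 0-13 | P2 13-27 | P3 27-35 | P5 35-41 | P6 41-43 | P7 43-55 | P4 55-63 |
Completion: P1=13  P2=27  P3=35  P4=63  P5=41  P6=43  P7=55
Turnaround (C−A): P1=13  P2=15  P3=23  P4=50  P5=28  P6=28  P7=38
Waiting = turnaround − burst: P1=0, P2=1, P3=15, P4=42, P5=22, P6=26, P7=26
Total waiting = 0 + 1 + 15 + 42 + 22 + 26 + 26 = 132

132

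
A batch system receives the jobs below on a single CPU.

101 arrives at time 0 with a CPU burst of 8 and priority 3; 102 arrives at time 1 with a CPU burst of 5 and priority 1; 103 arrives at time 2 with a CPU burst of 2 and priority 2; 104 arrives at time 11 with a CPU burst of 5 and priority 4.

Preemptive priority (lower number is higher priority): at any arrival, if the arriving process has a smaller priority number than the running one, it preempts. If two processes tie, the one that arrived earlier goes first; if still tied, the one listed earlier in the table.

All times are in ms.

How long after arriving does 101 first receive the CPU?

Timeline: | 101 0-1 | 102 1-6 | 103 6-8 | 101 8-15 | 104 15-20 |
Completion: 101=15  102=6  103=8  104=20
Turnaround (C−A): 101=15  102=5  103=6  104=9
Response(101) = first start − arrival = 0 − 0 = 0

0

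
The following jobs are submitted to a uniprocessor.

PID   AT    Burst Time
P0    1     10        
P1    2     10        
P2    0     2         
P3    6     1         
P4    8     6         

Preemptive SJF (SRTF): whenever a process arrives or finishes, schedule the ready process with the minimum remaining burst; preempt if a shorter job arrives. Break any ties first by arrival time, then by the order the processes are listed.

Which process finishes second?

Schedule: | P2 0-2 | P0 2-6 | P3 6-7 | P0 7-13 | P4 13-19 | P1 19-29 |
Completion: P0=13  P1=29  P2=2  P3=7  P4=19
Finish order: P2 → P3 → P0 → P4 → P1

P3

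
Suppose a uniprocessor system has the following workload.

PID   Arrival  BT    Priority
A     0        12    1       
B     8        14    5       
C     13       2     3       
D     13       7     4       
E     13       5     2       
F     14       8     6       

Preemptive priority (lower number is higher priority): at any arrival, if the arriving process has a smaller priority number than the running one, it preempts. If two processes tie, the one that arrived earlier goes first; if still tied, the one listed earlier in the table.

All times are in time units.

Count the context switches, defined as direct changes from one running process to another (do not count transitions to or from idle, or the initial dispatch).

6

Schedule: | A 0-12 | B 12-13 | E 13-18 | C 18-20 | D 20-27 | B 27-40 | F 40-48 |
Completion: A=12  B=40  C=20  D=27  E=18  F=48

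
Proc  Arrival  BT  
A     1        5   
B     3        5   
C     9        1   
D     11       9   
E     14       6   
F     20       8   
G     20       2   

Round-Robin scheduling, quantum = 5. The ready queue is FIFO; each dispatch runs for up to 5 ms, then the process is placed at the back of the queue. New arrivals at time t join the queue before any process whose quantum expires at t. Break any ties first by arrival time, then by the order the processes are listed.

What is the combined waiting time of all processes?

45

Timeline: | idle 0-1 | A 1-6 | B 6-11 | C 11-12 | D 12-17 | E 17-22 | D 22-26 | F 26-31 | G 31-33 | E 33-34 | F 34-37 |
Completion: A=6  B=11  C=12  D=26  E=34  F=37  G=33
Waiting = turnaround − burst: A=0, B=3, C=2, D=6, E=14, F=9, G=11
Total waiting = 0 + 3 + 2 + 6 + 14 + 9 + 11 = 45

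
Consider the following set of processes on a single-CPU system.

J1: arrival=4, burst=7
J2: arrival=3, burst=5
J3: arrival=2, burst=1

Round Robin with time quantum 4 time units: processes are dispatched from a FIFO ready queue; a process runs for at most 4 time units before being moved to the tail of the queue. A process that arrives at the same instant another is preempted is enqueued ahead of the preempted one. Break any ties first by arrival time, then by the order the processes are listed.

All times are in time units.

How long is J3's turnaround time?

Timeline: | idle 0-2 | J3 2-3 | J2 3-7 | J1 7-11 | J2 11-12 | J1 12-15 |
Completion: J1=15  J2=12  J3=3
Turnaround (C−A): J1=11  J2=9  J3=1
Turnaround(J3) = completion − arrival = 3 − 2 = 1

1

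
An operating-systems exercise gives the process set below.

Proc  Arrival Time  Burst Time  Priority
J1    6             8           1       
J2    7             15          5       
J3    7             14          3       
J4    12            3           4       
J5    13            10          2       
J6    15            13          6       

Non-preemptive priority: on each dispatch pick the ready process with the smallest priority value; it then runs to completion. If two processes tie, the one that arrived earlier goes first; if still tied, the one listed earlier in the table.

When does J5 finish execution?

Timeline: | idle 0-6 | J1 6-14 | J5 14-24 | J3 24-38 | J4 38-41 | J2 41-56 | J6 56-69 |
Completion: J1=14  J2=56  J3=38  J4=41  J5=24  J6=69
Turnaround (C−A): J1=8  J2=49  J3=31  J4=29  J5=11  J6=54

24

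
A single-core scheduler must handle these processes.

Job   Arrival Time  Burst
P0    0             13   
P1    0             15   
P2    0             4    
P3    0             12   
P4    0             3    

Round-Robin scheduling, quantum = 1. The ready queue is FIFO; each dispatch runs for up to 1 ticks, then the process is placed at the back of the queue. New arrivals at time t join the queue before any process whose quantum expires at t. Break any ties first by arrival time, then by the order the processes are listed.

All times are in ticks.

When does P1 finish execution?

47

Gantt: | P0 0-1 | P1 1-2 | P2 2-3 | P3 3-4 | P4 4-5 | P0 5-6 | P1 6-7 | P2 7-8 | P3 8-9 | P4 9-10 | P0 10-11 | P1 11-12 | P2 12-13 | P3 13-14 | P4 14-15 | P0 15-16 | P1 16-17 | P2 17-18 | P3 18-19 | P0 19-20 | P1 20-21 | P3 21-22 | P0 22-23 | P1 23-24 | P3 24-25 | P0 25-26 | P1 26-27 | P3 27-28 | P0 28-29 | P1 29-30 | P3 30-31 | P0 31-32 | P1 32-33 | P3 33-34 | P0 34-35 | P1 35-36 | P3 36-37 | P0 37-38 | P1 38-39 | P3 39-40 | P0 40-41 | P1 41-42 | P3 42-43 | P0 43-44 | P1 44-47 |
Completion: P0=44  P1=47  P2=18  P3=43  P4=15
Turnaround (C−A): P0=44  P1=47  P2=18  P3=43  P4=15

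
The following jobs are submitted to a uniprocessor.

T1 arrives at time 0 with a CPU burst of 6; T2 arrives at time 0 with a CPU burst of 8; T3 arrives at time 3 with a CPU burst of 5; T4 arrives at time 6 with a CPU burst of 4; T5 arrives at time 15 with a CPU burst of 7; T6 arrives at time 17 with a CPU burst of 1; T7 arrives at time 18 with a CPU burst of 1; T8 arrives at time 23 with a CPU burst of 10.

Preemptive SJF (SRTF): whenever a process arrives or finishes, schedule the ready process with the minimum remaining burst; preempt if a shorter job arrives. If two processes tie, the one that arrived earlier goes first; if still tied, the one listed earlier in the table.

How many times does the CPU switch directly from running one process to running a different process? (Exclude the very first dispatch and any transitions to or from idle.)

8

Schedule: | T1 0-6 | T4 6-10 | T3 10-15 | T5 15-17 | T6 17-18 | T7 18-19 | T5 19-24 | T2 24-32 | T8 32-42 |
Completion: T1=6  T2=32  T3=15  T4=10  T5=24  T6=18  T7=19  T8=42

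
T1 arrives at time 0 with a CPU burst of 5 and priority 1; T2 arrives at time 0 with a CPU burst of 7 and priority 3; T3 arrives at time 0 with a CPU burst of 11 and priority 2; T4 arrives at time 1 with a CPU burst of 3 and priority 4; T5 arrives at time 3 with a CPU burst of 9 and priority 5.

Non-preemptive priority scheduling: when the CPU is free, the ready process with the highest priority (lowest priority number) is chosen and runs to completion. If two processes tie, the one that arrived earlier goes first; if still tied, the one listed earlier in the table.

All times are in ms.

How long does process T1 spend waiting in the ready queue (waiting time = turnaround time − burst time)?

0

Timeline: | T1 0-5 | T3 5-16 | T2 16-23 | T4 23-26 | T5 26-35 |
Completion: T1=5  T2=23  T3=16  T4=26  T5=35
Turnaround (C−A): T1=5  T2=23  T3=16  T4=25  T5=32
Waiting(T1) = turnaround − burst = 5 − 5 = 0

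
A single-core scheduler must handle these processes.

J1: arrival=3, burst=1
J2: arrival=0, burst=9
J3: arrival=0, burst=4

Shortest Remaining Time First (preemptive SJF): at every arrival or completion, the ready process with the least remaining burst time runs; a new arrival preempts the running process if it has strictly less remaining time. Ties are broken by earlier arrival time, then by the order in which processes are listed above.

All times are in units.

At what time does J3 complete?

Schedule: | J3 0-4 | J1 4-5 | J2 5-14 |
Completion: J1=5  J2=14  J3=4
Turnaround (C−A): J1=2  J2=14  J3=4

4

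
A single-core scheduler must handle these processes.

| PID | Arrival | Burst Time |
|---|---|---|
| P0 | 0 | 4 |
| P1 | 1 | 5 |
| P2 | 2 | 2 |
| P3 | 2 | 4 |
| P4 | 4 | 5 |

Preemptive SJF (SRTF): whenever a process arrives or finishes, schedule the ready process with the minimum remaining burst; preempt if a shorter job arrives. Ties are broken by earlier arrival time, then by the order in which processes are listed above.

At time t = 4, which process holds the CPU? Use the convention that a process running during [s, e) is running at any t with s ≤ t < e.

Gantt: | P0 0-4 | P2 4-6 | P3 6-10 | P1 10-15 | P4 15-20 |
Completion: P0=4  P1=15  P2=6  P3=10  P4=20
Turnaround (C−A): P0=4  P1=14  P2=4  P3=8  P4=16

P2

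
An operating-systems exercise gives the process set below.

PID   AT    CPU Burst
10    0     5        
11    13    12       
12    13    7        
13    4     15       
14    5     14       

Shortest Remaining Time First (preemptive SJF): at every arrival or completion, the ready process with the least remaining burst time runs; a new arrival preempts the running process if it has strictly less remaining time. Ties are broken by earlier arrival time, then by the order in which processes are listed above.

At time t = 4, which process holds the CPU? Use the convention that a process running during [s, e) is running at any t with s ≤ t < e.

10

Timeline: | 10 0-5 | 14 5-19 | 12 19-26 | 11 26-38 | 13 38-53 |
Completion: 10=5  11=38  12=26  13=53  14=19
Turnaround (C−A): 10=5  11=25  12=13  13=49  14=14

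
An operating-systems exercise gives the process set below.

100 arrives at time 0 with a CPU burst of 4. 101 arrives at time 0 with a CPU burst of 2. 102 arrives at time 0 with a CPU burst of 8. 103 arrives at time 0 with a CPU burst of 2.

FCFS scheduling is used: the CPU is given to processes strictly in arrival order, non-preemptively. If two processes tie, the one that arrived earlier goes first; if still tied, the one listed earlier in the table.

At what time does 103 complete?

16

Timeline: | 100 0-4 | 101 4-6 | 102 6-14 | 103 14-16 |
Completion: 100=4  101=6  102=14  103=16
Turnaround (C−A): 100=4  101=6  102=14  103=16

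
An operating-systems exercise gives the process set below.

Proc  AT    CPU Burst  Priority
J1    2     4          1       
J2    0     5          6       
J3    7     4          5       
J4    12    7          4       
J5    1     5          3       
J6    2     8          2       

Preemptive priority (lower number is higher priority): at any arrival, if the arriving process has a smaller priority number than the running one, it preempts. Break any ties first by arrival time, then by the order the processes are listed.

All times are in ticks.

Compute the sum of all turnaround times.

Timeline: | J2 0-1 | J5 1-2 | J1 2-6 | J6 6-14 | J5 14-18 | J4 18-25 | J3 25-29 | J2 29-33 |
Completion: J1=6  J2=33  J3=29  J4=25  J5=18  J6=14
Turnaround (C−A): J1=4  J2=33  J3=22  J4=13  J5=17  J6=12
Turnaround = completion − arrival: J1=4, J2=33, J3=22, J4=13, J5=17, J6=12
Total turnaround = 4 + 33 + 22 + 13 + 17 + 12 = 101

101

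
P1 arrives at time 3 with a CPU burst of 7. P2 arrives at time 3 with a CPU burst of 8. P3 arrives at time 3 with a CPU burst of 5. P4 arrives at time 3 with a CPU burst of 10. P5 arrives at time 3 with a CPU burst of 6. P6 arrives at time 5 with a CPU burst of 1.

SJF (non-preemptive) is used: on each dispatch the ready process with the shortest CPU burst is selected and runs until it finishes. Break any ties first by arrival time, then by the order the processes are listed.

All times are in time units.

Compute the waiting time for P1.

Gantt: | idle 0-3 | P3 3-8 | P6 8-9 | P5 9-15 | P1 15-22 | P2 22-30 | P4 30-40 |
Completion: P1=22  P2=30  P3=8  P4=40  P5=15  P6=9
Turnaround (C−A): P1=19  P2=27  P3=5  P4=37  P5=12  P6=4
Waiting(P1) = turnaround − burst = 19 − 7 = 12

12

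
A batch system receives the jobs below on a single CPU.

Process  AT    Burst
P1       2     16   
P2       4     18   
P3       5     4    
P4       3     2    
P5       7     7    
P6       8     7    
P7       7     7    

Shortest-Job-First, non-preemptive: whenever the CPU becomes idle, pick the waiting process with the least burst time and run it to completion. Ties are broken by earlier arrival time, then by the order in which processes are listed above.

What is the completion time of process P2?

63

Timeline: | idle 0-2 | P1 2-18 | P4 18-20 | P3 20-24 | P5 24-31 | P7 31-38 | P6 38-45 | P2 45-63 |
Completion: P1=18  P2=63  P3=24  P4=20  P5=31  P6=45  P7=38
Turnaround (C−A): P1=16  P2=59  P3=19  P4=17  P5=24  P6=37  P7=31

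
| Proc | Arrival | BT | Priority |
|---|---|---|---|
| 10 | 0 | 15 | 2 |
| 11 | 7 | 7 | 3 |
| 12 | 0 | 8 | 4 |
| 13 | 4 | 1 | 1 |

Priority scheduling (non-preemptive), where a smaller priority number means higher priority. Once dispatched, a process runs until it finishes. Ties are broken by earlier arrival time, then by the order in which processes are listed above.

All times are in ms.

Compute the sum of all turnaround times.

Schedule: | 10 0-15 | 13 15-16 | 11 16-23 | 12 23-31 |
Completion: 10=15  11=23  12=31  13=16
Turnaround (C−A): 10=15  11=16  12=31  13=12
Turnaround = completion − arrival: 10=15, 11=16, 12=31, 13=12
Total turnaround = 15 + 16 + 31 + 12 = 74

74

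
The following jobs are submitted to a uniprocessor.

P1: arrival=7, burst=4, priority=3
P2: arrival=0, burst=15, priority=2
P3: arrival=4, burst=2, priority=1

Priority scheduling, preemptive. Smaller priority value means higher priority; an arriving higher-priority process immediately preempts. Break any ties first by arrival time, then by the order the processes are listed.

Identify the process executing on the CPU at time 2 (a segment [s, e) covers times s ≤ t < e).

P2

Schedule: | P2 0-4 | P3 4-6 | P2 6-17 | P1 17-21 |
Completion: P1=21  P2=17  P3=6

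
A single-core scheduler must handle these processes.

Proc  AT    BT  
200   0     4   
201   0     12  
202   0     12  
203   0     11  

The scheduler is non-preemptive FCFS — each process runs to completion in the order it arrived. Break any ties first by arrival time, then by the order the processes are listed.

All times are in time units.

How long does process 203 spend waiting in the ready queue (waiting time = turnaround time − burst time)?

Timeline: | 200 0-4 | 201 4-16 | 202 16-28 | 203 28-39 |
Completion: 200=4  201=16  202=28  203=39
Waiting(203) = turnaround − burst = 39 − 11 = 28

28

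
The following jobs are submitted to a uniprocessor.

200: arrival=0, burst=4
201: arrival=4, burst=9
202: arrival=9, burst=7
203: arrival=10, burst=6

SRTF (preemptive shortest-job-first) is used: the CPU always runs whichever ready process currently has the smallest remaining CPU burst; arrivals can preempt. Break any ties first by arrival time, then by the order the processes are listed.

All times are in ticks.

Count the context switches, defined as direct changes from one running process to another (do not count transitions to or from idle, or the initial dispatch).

Gantt: | 200 0-4 | 201 4-13 | 203 13-19 | 202 19-26 |
Completion: 200=4  201=13  202=26  203=19
Turnaround (C−A): 200=4  201=9  202=17  203=9

3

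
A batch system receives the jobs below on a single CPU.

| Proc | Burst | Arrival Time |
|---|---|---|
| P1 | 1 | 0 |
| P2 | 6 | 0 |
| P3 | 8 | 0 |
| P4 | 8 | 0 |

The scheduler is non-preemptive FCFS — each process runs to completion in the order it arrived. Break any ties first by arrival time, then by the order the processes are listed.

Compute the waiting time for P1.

Timeline: | P1 0-1 | P2 1-7 | P3 7-15 | P4 15-23 |
Completion: P1=1  P2=7  P3=15  P4=23
Turnaround (C−A): P1=1  P2=7  P3=15  P4=23
Waiting(P1) = turnaround − burst = 1 − 1 = 0

0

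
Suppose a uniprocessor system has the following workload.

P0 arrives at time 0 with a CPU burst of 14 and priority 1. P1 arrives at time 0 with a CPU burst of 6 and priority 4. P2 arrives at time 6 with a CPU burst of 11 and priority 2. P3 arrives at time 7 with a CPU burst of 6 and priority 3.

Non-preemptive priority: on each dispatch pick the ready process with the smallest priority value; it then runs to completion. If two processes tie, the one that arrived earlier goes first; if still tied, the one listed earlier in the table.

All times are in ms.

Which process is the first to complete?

Schedule: | P0 0-14 | P2 14-25 | P3 25-31 | P1 31-37 |
Completion: P0=14  P1=37  P2=25  P3=31
Turnaround (C−A): P0=14  P1=37  P2=19  P3=24
Finish order: P0 → P2 → P3 → P1

P0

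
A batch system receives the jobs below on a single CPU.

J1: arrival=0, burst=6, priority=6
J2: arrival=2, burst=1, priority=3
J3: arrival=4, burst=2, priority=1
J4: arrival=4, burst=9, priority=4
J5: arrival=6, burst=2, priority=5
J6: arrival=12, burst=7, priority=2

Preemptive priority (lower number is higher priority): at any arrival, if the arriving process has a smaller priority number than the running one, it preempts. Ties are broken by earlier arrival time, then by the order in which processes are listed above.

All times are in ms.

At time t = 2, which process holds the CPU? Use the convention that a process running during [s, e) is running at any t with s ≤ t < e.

J2

Timeline: | J1 0-2 | J2 2-3 | J1 3-4 | J3 4-6 | J4 6-12 | J6 12-19 | J4 19-22 | J5 22-24 | J1 24-27 |
Completion: J1=27  J2=3  J3=6  J4=22  J5=24  J6=19
Turnaround (C−A): J1=27  J2=1  J3=2  J4=18  J5=18  J6=7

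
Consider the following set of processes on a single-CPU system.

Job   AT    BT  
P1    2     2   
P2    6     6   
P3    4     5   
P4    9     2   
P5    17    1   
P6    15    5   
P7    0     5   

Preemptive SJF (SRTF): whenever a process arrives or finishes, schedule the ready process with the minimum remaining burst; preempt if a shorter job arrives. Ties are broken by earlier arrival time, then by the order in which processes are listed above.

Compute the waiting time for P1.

0

Timeline: | P7 0-2 | P1 2-4 | P7 4-7 | P3 7-9 | P4 9-11 | P3 11-14 | P2 14-17 | P5 17-18 | P2 18-21 | P6 21-26 |
Completion: P1=4  P2=21  P3=14  P4=11  P5=18  P6=26  P7=7
Waiting(P1) = turnaround − burst = 2 − 2 = 0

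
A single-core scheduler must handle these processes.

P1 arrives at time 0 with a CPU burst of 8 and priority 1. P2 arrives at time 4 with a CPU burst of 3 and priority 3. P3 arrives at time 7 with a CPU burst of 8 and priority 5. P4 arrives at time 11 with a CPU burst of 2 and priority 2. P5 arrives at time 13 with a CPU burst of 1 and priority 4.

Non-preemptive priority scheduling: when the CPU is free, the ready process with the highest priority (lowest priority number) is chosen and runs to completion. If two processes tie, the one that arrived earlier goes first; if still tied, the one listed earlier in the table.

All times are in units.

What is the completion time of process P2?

11

Gantt: | P1 0-8 | P2 8-11 | P4 11-13 | P5 13-14 | P3 14-22 |
Completion: P1=8  P2=11  P3=22  P4=13  P5=14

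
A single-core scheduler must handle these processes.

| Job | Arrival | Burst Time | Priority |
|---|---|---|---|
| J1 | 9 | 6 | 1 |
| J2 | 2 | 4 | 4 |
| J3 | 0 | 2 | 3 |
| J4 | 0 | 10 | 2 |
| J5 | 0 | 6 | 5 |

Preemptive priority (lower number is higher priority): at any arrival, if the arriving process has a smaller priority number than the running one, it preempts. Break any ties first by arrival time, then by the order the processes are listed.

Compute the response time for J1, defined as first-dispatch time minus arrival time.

Timeline: | J4 0-9 | J1 9-15 | J4 15-16 | J3 16-18 | J2 18-22 | J5 22-28 |
Completion: J1=15  J2=22  J3=18  J4=16  J5=28
Response(J1) = first start − arrival = 9 − 9 = 0

0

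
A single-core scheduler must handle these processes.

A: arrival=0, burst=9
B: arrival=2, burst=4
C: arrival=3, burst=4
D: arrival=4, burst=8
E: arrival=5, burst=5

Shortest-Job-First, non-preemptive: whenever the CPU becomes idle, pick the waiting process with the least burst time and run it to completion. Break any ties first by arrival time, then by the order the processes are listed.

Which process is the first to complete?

A

Gantt: | A 0-9 | B 9-13 | C 13-17 | E 17-22 | D 22-30 |
Completion: A=9  B=13  C=17  D=30  E=22
Turnaround (C−A): A=9  B=11  C=14  D=26  E=17
Finish order: A → B → C → E → D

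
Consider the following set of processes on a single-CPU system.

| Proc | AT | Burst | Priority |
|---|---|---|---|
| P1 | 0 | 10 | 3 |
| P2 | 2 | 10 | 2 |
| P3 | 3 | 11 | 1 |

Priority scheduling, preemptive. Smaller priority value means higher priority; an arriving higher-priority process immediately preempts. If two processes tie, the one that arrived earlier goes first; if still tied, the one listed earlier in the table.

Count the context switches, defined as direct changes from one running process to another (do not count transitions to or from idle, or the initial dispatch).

Schedule: | P1 0-2 | P2 2-3 | P3 3-14 | P2 14-23 | P1 23-31 |
Completion: P1=31  P2=23  P3=14
Turnaround (C−A): P1=31  P2=21  P3=11

4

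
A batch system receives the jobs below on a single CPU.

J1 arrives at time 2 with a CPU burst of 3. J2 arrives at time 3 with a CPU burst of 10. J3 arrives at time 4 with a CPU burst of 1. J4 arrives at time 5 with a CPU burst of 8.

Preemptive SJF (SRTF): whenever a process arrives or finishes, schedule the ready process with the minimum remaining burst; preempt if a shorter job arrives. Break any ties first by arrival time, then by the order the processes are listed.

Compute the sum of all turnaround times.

35

Timeline: | idle 0-2 | J1 2-5 | J3 5-6 | J4 6-14 | J2 14-24 |
Completion: J1=5  J2=24  J3=6  J4=14
Turnaround (C−A): J1=3  J2=21  J3=2  J4=9
Turnaround = completion − arrival: J1=3, J2=21, J3=2, J4=9
Total turnaround = 3 + 21 + 2 + 9 = 35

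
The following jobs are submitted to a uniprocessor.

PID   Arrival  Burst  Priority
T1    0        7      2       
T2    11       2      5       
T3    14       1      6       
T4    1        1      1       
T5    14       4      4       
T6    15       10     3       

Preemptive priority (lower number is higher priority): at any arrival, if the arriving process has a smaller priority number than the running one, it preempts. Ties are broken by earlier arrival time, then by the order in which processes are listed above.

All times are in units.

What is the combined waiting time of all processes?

25

Gantt: | T1 0-1 | T4 1-2 | T1 2-8 | idle 8-11 | T2 11-13 | idle 13-14 | T5 14-15 | T6 15-25 | T5 25-28 | T3 28-29 |
Completion: T1=8  T2=13  T3=29  T4=2  T5=28  T6=25
Waiting = turnaround − burst: T1=1, T2=0, T3=14, T4=0, T5=10, T6=0
Total waiting = 1 + 0 + 14 + 0 + 10 + 0 = 25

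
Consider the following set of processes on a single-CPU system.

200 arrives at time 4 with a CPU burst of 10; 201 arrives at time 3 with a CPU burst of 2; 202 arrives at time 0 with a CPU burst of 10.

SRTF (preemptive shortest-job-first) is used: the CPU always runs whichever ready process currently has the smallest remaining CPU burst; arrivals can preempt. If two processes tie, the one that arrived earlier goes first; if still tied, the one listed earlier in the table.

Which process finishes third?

Timeline: | 202 0-3 | 201 3-5 | 202 5-12 | 200 12-22 |
Completion: 200=22  201=5  202=12
Finish order: 201 → 202 → 200

200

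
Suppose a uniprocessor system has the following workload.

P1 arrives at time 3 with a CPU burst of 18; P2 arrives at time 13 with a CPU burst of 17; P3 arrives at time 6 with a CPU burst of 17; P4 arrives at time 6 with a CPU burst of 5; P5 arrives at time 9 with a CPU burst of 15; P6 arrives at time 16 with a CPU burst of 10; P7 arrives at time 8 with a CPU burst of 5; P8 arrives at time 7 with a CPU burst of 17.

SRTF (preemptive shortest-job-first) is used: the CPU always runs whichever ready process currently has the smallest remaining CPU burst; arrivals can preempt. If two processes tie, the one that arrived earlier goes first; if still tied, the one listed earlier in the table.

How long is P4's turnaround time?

Gantt: | idle 0-3 | P1 3-6 | P4 6-11 | P7 11-16 | P6 16-26 | P1 26-41 | P5 41-56 | P3 56-73 | P8 73-90 | P2 90-107 |
Completion: P1=41  P2=107  P3=73  P4=11  P5=56  P6=26  P7=16  P8=90
Turnaround(P4) = completion − arrival = 11 − 6 = 5

5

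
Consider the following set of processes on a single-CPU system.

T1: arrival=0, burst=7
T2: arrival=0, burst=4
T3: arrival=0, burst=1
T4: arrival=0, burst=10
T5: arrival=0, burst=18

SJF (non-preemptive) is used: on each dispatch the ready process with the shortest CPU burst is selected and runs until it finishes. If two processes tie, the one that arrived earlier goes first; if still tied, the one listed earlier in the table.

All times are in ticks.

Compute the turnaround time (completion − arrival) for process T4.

Schedule: | T3 0-1 | T2 1-5 | T1 5-12 | T4 12-22 | T5 22-40 |
Completion: T1=12  T2=5  T3=1  T4=22  T5=40
Turnaround (C−A): T1=12  T2=5  T3=1  T4=22  T5=40
Turnaround(T4) = completion − arrival = 22 − 0 = 22

22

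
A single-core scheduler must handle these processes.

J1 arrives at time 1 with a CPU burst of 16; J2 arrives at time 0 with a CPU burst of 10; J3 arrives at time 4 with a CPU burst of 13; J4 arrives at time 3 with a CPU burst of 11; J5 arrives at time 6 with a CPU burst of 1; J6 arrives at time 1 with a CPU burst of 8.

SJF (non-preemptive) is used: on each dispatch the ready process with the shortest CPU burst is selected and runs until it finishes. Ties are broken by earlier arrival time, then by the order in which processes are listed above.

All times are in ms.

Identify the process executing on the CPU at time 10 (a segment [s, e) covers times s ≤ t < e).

J5

Timeline: | J2 0-10 | J5 10-11 | J6 11-19 | J4 19-30 | J3 30-43 | J1 43-59 |
Completion: J1=59  J2=10  J3=43  J4=30  J5=11  J6=19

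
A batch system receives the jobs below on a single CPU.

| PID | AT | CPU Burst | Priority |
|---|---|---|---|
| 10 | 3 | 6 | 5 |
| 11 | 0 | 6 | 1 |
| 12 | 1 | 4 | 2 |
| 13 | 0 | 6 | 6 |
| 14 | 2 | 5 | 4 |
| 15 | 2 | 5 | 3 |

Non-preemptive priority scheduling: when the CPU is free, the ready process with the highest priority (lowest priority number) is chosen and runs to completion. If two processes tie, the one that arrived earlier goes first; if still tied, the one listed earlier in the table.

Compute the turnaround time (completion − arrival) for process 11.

Gantt: | 11 0-6 | 12 6-10 | 15 10-15 | 14 15-20 | 10 20-26 | 13 26-32 |
Completion: 10=26  11=6  12=10  13=32  14=20  15=15
Turnaround(11) = completion − arrival = 6 − 0 = 6

6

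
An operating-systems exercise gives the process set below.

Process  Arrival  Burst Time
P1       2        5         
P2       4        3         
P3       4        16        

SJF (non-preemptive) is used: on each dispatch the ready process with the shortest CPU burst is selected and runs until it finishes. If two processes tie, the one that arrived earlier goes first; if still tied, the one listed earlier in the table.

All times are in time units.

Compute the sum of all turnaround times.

Schedule: | idle 0-2 | P1 2-7 | P2 7-10 | P3 10-26 |
Completion: P1=7  P2=10  P3=26
Turnaround (C−A): P1=5  P2=6  P3=22
Turnaround = completion − arrival: P1=5, P2=6, P3=22
Total turnaround = 5 + 6 + 22 = 33

33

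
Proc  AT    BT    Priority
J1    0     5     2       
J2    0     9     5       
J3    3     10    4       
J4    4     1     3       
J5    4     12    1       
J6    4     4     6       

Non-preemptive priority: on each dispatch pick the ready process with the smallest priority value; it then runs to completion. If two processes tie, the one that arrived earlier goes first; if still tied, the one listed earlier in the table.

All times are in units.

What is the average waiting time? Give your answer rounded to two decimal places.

Timeline: | J1 0-5 | J5 5-17 | J4 17-18 | J3 18-28 | J2 28-37 | J6 37-41 |
Completion: J1=5  J2=37  J3=28  J4=18  J5=17  J6=41
Waiting times: J1=0, J2=28, J3=15, J4=13, J5=1, J6=33
Average waiting = (0+28+15+13+1+33) / 6 = 90/6 = 15.00

15.00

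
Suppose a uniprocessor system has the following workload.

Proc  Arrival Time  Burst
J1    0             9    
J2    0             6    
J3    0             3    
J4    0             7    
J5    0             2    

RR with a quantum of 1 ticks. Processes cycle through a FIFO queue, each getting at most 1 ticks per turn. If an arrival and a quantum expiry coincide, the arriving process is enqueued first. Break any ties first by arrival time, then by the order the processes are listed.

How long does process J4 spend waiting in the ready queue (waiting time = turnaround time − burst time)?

Timeline: | J1 0-1 | J2 1-2 | J3 2-3 | J4 3-4 | J5 4-5 | J1 5-6 | J2 6-7 | J3 7-8 | J4 8-9 | J5 9-10 | J1 10-11 | J2 11-12 | J3 12-13 | J4 13-14 | J1 14-15 | J2 15-16 | J4 16-17 | J1 17-18 | J2 18-19 | J4 19-20 | J1 20-21 | J2 21-22 | J4 22-23 | J1 23-24 | J4 24-25 | J1 25-27 |
Completion: J1=27  J2=22  J3=13  J4=25  J5=10
Turnaround (C−A): J1=27  J2=22  J3=13  J4=25  J5=10
Waiting(J4) = turnaround − burst = 25 − 7 = 18

18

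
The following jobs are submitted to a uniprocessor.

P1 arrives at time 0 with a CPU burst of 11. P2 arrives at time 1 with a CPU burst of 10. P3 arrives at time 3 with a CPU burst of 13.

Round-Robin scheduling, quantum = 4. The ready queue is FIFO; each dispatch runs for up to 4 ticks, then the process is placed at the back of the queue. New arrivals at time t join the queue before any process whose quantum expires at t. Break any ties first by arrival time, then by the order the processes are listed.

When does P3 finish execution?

Schedule: | P1 0-4 | P2 4-8 | P3 8-12 | P1 12-16 | P2 16-20 | P3 20-24 | P1 24-27 | P2 27-29 | P3 29-34 |
Completion: P1=27  P2=29  P3=34
Turnaround (C−A): P1=27  P2=28  P3=31

34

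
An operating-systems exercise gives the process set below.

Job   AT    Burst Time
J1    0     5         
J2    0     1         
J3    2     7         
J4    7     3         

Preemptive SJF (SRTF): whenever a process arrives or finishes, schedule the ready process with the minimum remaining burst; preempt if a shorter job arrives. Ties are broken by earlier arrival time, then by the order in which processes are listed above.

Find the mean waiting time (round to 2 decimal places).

Schedule: | J2 0-1 | J1 1-6 | J3 6-7 | J4 7-10 | J3 10-16 |
Completion: J1=6  J2=1  J3=16  J4=10
Waiting times: J1=1, J2=0, J3=7, J4=0
Average waiting = (1+0+7+0) / 4 = 8/4 = 2.00

2.00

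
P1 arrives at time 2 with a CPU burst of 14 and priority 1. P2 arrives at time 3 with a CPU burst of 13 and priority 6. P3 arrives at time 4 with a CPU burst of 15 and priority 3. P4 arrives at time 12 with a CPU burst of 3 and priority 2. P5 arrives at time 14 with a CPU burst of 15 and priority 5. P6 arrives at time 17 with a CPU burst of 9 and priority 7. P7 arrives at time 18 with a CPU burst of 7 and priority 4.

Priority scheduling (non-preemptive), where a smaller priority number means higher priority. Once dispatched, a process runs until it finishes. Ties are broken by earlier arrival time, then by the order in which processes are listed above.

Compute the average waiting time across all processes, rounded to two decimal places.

23.86

Schedule: | idle 0-2 | P1 2-16 | P4 16-19 | P3 19-34 | P7 34-41 | P5 41-56 | P2 56-69 | P6 69-78 |
Completion: P1=16  P2=69  P3=34  P4=19  P5=56  P6=78  P7=41
Turnaround (C−A): P1=14  P2=66  P3=30  P4=7  P5=42  P6=61  P7=23
Waiting times: P1=0, P2=53, P3=15, P4=4, P5=27, P6=52, P7=16
Average waiting = (0+53+15+4+27+52+16) / 7 = 167/7 = 23.86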